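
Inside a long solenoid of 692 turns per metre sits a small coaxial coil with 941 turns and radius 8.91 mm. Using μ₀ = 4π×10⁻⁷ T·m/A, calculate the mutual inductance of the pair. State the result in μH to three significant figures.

M ≈ 204 μH

The outer solenoid produces a uniform field B₁ = μ₀n₁I₁ across the inner coil,
so the flux linkage is N₂Φ = N₂B₁A₂ = μ₀n₁N₂A₂·I₁, giving M = μ₀n₁N₂A₂.
A₂ = πr² = π(8.910×10^-3 m)² = 2.494×10^-4 m².
M = (4π×10⁻⁷)(692)(941)(2.494×10^-4) = 2.041×10^-4 H.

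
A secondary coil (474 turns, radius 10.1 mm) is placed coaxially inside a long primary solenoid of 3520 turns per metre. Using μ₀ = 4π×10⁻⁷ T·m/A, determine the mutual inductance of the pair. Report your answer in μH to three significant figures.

M ≈ 672 μH

The outer solenoid produces a uniform field B₁ = μ₀n₁I₁ across the inner coil,
so the flux linkage is N₂Φ = N₂B₁A₂ = μ₀n₁N₂A₂·I₁, giving M = μ₀n₁N₂A₂.
A₂ = πr² = π(1.010×10^-2 m)² = 3.2047×10^-4 m².
M = (4π×10⁻⁷)(3520)(474)(3.2047×10^-4) = 6.719×10^-4 H.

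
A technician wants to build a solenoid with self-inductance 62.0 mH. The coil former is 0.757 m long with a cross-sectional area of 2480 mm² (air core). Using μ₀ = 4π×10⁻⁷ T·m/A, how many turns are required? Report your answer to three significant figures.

A = 2480 mm² = 2.480×10^-3 m².
From L = μ₀N²A/ℓ, N = √(Lℓ / (μ₀A)).
N = √[(6.200×10^-2)(0.757) / ((4π×10⁻⁷)×2.480×10^-3)] = √(1.506×10^7) ≈ 3880.7.

N ≈ 3880 turns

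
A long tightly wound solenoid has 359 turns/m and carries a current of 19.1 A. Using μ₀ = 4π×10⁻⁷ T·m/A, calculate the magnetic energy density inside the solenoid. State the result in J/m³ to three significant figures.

B = μ₀nI = (4π×10⁻⁷)(359)(19.1) = 8.617×10^-3 T.
u = B²/(2μ₀) = (8.617×10^-3)²/(2×4π×10⁻⁷) = 29.54 J/m³.

u ≈ 29.5 J/m³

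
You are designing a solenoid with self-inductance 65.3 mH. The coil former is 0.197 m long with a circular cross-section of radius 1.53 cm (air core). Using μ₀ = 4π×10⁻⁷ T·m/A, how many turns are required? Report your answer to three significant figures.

A = πr² = π(1.530×10^-2 m)² = 7.354×10^-4 m².
From L = μ₀N²A/ℓ, N = √(Lℓ / (μ₀A)).
N = √[(6.530×10^-2)(0.197) / ((4π×10⁻⁷)×7.354×10^-4)] = √(1.392×10^7) ≈ 3730.9.

N ≈ 3730 turns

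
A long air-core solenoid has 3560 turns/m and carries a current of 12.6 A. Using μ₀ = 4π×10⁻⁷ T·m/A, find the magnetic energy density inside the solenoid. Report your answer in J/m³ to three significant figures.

u ≈ 1260 J/m³

B = μ₀nI = (4π×10⁻⁷)(3.560×10^3)(12.6) = 5.637×10^-2 T.
u = B²/(2μ₀) = (5.637×10^-2)²/(2×4π×10⁻⁷) = 1.264×10^3 J/m³.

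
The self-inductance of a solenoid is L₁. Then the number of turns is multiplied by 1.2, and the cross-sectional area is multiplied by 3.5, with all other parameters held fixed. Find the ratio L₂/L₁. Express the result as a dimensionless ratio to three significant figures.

For a solenoid, L ∝ μᵣN²A/ℓ.
L₂/L₁ = (1.2)^2 × (3.5) = 5.04.

L₂/L₁ = 5.04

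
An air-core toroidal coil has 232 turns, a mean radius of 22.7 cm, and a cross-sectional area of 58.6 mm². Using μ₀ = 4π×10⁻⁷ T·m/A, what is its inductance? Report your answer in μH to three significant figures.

L ≈ 2.78 μH

For a thin toroid, L = μ₀N²A/(2πR).
L = (4π×10⁻⁷)(232)²(5.860×10^-5) / (2π×0.227 m) = 2.779×10^-6 H.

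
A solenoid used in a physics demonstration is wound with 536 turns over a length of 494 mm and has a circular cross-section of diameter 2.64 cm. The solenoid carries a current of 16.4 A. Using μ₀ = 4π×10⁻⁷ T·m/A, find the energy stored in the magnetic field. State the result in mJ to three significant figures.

A = π(d/2)² = π(1.320×10^-2 m)² = 5.474×10^-4 m².
L = μ₀N²A/ℓ = (4π×10⁻⁷)(536)²(5.474×10^-4)/(0.494) = 4.000×10^-4 H.
U = ½LI² = ½(4.000×10^-4)(16.4)² = 5.380×10^-2 J.

U ≈ 53.8 mJ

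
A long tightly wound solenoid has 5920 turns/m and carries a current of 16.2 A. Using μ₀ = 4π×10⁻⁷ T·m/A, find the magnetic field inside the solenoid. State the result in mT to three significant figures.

B ≈ 121 mT

Inside a long solenoid, B = μ₀nI.
B = (4π×10⁻⁷)(5.920×10^3 m⁻¹)(16.2 A) = 0.1205 T.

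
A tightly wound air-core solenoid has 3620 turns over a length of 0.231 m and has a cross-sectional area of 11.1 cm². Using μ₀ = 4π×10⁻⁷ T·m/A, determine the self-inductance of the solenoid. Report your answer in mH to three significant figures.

L ≈ 79.1 mH

A = 11.1 cm² = 1.110×10^-3 m².
For a long solenoid, L = μ₀N²A/ℓ.
L = (4π×10⁻⁷)(3620)²(1.110×10^-3)/(0.231 m) = 7.913×10^-2 H.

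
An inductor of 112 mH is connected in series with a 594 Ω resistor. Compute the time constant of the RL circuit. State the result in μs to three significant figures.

τ = L/R = (0.112 H)/(594 Ω) = 1.886×10^-4 s.

τ ≈ 189 μs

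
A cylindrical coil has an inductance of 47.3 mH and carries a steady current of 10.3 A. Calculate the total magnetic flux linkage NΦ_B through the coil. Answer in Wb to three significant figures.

NΦ_B ≈ 0.487 Wb

From L = NΦ_B/I, the flux linkage is NΦ_B = LI.
NΦ_B = (4.730×10^-2 H)(10.3 A) = 0.4872 Wb.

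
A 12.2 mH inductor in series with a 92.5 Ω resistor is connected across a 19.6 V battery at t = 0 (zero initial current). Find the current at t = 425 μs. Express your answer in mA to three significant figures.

I ≈ 203 mA

τ = L/R = 1.220×10^-2/92.5 = 1.319×10^-4 s; final current I_∞ = ε/R = 19.6/92.5 = 0.2119 A.
I(t) = I_∞(1 − e^(−t/τ)) with t/τ = 3.222.
I = (0.2119)(1 − e^(−3.222)) = 0.2034 A.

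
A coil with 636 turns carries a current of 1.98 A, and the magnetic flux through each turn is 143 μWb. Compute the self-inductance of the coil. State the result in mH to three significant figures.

L ≈ 45.9 mH

Self-inductance is defined by L = NΦ_B/I (flux linkage over current).
L = (636)(1.430×10^-4 Wb)/(1.98 A) = 4.593×10^-2 H.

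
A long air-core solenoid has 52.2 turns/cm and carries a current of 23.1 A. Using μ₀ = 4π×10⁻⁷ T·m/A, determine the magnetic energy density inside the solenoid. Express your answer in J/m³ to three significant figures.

u ≈ 9140 J/m³

B = μ₀nI = (4π×10⁻⁷)(5.220×10^3)(23.1) = 0.1515 T.
u = B²/(2μ₀) = (0.1515)²/(2×4π×10⁻⁷) = 9.136×10^3 J/m³.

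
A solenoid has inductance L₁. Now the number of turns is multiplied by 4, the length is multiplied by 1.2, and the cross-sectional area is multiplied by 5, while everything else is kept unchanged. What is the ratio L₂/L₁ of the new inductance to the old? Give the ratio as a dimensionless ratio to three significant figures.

L₂/L₁ = 66.7

For a solenoid, L ∝ μᵣN²A/ℓ.
L₂/L₁ = (4)^2 × (1.2)^-1 × (5) = 66.7.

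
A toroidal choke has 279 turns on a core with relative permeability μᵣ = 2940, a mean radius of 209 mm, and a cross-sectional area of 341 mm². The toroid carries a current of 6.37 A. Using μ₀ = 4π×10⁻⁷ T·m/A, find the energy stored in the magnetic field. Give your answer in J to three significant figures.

U ≈ 1.52 J

L = μ₀μᵣN²A/(2πR) = (4π×10⁻⁷)(2940)(279)²(3.410×10^-4)/(2π×0.209) = 7.468×10^-2 H.
U = ½LI² = ½(7.468×10^-2)(6.37)² = 1.515 J.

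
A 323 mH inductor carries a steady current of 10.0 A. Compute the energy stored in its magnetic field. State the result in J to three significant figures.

U ≈ 16.2 J

Stored magnetic energy: U = ½LI².
U = ½(0.323 H)(10.0 A)² = 16.15 J.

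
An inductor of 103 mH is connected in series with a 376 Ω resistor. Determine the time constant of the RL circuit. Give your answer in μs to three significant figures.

τ = L/R = (0.103 H)/(376 Ω) = 2.739×10^-4 s.

τ ≈ 274 μs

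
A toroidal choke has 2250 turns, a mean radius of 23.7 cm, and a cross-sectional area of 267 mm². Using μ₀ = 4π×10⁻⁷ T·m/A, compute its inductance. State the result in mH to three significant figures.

L ≈ 1.14 mH

For a thin toroid, L = μ₀N²A/(2πR).
L = (4π×10⁻⁷)(2250)²(2.670×10^-4) / (2π×0.237 m) = 1.141×10^-3 H.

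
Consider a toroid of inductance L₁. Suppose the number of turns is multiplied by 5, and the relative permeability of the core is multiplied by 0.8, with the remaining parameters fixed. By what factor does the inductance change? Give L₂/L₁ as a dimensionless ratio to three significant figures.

L₂/L₁ = 20.0

For a toroid, L ∝ μᵣN²A/R.
L₂/L₁ = (5)^2 × (0.8) = 20.0.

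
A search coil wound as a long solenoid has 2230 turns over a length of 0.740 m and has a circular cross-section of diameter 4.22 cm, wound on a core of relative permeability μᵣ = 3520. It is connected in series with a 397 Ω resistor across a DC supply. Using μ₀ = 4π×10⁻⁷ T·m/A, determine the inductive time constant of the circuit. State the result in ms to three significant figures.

τ ≈ 105 ms

A = π(d/2)² = π(2.110×10^-2 m)² = 1.399×10^-3 m².
L = μ₀μᵣN²A/ℓ = (4π×10⁻⁷)(3520)(2230)²(1.399×10^-3)/(0.74) = 41.58 H.
τ = L/R = (41.58)/(397) = 0.1047 s.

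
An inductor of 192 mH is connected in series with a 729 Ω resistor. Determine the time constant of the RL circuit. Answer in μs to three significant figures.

τ = L/R = (0.192 H)/(729 Ω) = 2.634×10^-4 s.

τ ≈ 263 μs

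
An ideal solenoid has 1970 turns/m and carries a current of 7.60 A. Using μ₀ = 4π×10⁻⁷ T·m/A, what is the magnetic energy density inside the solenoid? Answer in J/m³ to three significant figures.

B = μ₀nI = (4π×10⁻⁷)(1.970×10^3)(7.60) = 1.881×10^-2 T.
u = B²/(2μ₀) = (1.881×10^-2)²/(2×4π×10⁻⁷) = 140.8 J/m³.

u ≈ 141 J/m³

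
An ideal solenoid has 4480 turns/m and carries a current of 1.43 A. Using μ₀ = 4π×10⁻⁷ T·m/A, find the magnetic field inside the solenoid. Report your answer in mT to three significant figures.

B ≈ 8.05 mT

Inside a long solenoid, B = μ₀nI.
B = (4π×10⁻⁷)(4.480×10^3 m⁻¹)(1.43 A) = 8.051×10^-3 T.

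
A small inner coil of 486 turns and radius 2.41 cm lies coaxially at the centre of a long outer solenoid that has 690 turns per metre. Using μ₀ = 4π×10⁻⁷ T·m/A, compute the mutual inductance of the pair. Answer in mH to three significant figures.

The outer solenoid produces a uniform field B₁ = μ₀n₁I₁ across the inner coil,
so the flux linkage is N₂Φ = N₂B₁A₂ = μ₀n₁N₂A₂·I₁, giving M = μ₀n₁N₂A₂.
A₂ = πr² = π(2.410×10^-2 m)² = 1.8247×10^-3 m².
M = (4π×10⁻⁷)(690)(486)(1.8247×10^-3) = 7.689×10^-4 H.

M ≈ 0.769 mH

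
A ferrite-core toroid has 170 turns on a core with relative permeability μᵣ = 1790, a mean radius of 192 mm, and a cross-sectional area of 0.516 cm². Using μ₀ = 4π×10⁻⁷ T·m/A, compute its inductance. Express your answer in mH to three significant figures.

For a thin toroid, L = μ₀μᵣN²A/(2πR).
L = (4π×10⁻⁷)(1790)(170)²(5.160×10^-5) / (2π×0.192 m) = 2.781×10^-3 H.

L ≈ 2.78 mH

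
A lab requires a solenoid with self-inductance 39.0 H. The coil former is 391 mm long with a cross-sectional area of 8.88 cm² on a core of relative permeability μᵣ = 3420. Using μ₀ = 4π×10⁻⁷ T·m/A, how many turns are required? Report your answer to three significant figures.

N ≈ 2000 turns

A = 8.88 cm² = 8.880×10^-4 m².
From L = μ₀μᵣN²A/ℓ, N = √(Lℓ / (μ₀μᵣA)).
N = √[(39)(0.391) / ((4π×10⁻⁷)(3420)×8.880×10^-4)] = √(3.996×10^6) ≈ 1998.9.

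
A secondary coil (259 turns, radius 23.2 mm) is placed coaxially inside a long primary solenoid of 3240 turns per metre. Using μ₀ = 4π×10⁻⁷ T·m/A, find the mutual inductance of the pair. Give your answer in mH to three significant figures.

The outer solenoid produces a uniform field B₁ = μ₀n₁I₁ across the inner coil,
so the flux linkage is N₂Φ = N₂B₁A₂ = μ₀n₁N₂A₂·I₁, giving M = μ₀n₁N₂A₂.
A₂ = πr² = π(2.320×10^-2 m)² = 1.691×10^-3 m².
M = (4π×10⁻⁷)(3240)(259)(1.691×10^-3) = 1.783×10^-3 H.

M ≈ 1.78 mH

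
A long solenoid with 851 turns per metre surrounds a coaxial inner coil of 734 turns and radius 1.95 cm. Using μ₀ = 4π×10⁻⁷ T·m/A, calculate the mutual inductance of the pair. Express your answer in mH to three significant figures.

M ≈ 0.938 mH

The outer solenoid produces a uniform field B₁ = μ₀n₁I₁ across the inner coil,
so the flux linkage is N₂Φ = N₂B₁A₂ = μ₀n₁N₂A₂·I₁, giving M = μ₀n₁N₂A₂.
A₂ = πr² = π(1.950×10^-2 m)² = 1.1946×10^-3 m².
M = (4π×10⁻⁷)(851)(734)(1.1946×10^-3) = 9.377×10^-4 H.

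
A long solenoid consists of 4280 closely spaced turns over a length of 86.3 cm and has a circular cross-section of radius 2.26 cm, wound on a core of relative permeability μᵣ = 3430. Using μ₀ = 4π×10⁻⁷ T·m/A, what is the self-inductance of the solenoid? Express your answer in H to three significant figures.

L ≈ 147 H

A = πr² = π(2.260×10^-2 m)² = 1.6046×10^-3 m².
For a long solenoid, L = μ₀μᵣN²A/ℓ.
L = (4π×10⁻⁷)(3430)(4280)²(1.6046×10^-3)/(0.863 m) = 146.8 H.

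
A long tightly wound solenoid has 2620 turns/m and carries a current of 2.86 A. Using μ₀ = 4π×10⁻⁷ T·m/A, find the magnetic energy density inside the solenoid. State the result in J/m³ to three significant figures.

B = μ₀nI = (4π×10⁻⁷)(2.620×10^3)(2.86) = 9.416×10^-3 T.
u = B²/(2μ₀) = (9.416×10^-3)²/(2×4π×10⁻⁷) = 35.28 J/m³.

u ≈ 35.3 J/m³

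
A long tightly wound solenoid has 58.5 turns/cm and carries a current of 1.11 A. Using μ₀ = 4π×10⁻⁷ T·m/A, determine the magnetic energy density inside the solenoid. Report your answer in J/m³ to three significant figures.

u ≈ 26.5 J/m³

B = μ₀nI = (4π×10⁻⁷)(5.850×10^3)(1.11) = 8.160×10^-3 T.
u = B²/(2μ₀) = (8.160×10^-3)²/(2×4π×10⁻⁷) = 26.49 J/m³.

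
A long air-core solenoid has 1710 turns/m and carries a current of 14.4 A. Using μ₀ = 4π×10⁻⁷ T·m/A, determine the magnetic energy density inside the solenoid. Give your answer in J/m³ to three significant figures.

B = μ₀nI = (4π×10⁻⁷)(1.710×10^3)(14.4) = 3.094×10^-2 T.
u = B²/(2μ₀) = (3.094×10^-2)²/(2×4π×10⁻⁷) = 381 J/m³.

u ≈ 381 J/m³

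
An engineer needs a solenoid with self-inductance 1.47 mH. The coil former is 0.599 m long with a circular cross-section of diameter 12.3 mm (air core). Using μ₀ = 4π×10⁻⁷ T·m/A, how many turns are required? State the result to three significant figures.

A = π(d/2)² = π(6.150×10^-3 m)² = 1.188×10^-4 m².
From L = μ₀N²A/ℓ, N = √(Lℓ / (μ₀A)).
N = √[(1.470×10^-3)(0.599) / ((4π×10⁻⁷)×1.188×10^-4)] = √(5.897×10^6) ≈ 2428.4.

N ≈ 2430 turns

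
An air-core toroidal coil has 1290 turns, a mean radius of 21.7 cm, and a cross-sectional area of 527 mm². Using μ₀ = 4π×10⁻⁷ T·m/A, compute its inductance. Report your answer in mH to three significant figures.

For a thin toroid, L = μ₀N²A/(2πR).
L = (4π×10⁻⁷)(1290)²(5.270×10^-4) / (2π×0.217 m) = 8.083×10^-4 H.

L ≈ 0.808 mH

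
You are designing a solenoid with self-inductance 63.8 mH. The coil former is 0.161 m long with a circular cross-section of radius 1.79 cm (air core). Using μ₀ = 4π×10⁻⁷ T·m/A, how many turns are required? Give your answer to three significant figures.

N ≈ 2850 turns

A = πr² = π(1.790×10^-2 m)² = 1.007×10^-3 m².
From L = μ₀N²A/ℓ, N = √(Lℓ / (μ₀A)).
N = √[(6.380×10^-2)(0.161) / ((4π×10⁻⁷)×1.007×10^-3)] = √(8.120×10^6) ≈ 2849.6.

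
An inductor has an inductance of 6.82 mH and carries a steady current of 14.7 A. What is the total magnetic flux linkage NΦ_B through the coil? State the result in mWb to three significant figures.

From L = NΦ_B/I, the flux linkage is NΦ_B = LI.
NΦ_B = (6.820×10^-3 H)(14.7 A) = 0.1003 Wb.

NΦ_B ≈ 100 mWb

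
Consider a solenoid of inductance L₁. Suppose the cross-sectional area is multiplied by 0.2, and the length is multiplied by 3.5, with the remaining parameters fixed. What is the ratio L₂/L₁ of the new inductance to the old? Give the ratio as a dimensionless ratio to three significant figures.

L₂/L₁ = 0.0571

For a solenoid, L ∝ μᵣN²A/ℓ.
L₂/L₁ = (0.2) × (3.5)^-1 = 0.0571.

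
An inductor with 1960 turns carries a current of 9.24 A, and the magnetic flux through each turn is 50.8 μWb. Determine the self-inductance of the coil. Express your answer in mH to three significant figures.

L ≈ 10.8 mH

Self-inductance is defined by L = NΦ_B/I (flux linkage over current).
L = (1960)(5.080×10^-5 Wb)/(9.24 A) = 1.078×10^-2 H.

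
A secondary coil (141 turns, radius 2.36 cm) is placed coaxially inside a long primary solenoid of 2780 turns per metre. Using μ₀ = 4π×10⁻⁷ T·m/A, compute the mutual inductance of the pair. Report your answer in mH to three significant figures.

The outer solenoid produces a uniform field B₁ = μ₀n₁I₁ across the inner coil,
so the flux linkage is N₂Φ = N₂B₁A₂ = μ₀n₁N₂A₂·I₁, giving M = μ₀n₁N₂A₂.
A₂ = πr² = π(2.360×10^-2 m)² = 1.750×10^-3 m².
M = (4π×10⁻⁷)(2780)(141)(1.750×10^-3) = 8.619×10^-4 H.

M ≈ 0.862 mH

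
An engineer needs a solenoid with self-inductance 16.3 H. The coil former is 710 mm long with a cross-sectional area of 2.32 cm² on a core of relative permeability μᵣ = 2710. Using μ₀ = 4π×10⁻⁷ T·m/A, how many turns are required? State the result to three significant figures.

A = 2.32 cm² = 2.320×10^-4 m².
From L = μ₀μᵣN²A/ℓ, N = √(Lℓ / (μ₀μᵣA)).
N = √[(16.3)(0.71) / ((4π×10⁻⁷)(2710)×2.320×10^-4)] = √(1.4648×10^7) ≈ 3827.3.

N ≈ 3830 turns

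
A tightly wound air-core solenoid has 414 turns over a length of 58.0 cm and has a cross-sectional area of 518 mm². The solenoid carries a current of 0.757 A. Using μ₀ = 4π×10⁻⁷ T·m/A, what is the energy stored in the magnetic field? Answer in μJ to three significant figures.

A = 518 mm² = 5.180×10^-4 m².
L = μ₀N²A/ℓ = (4π×10⁻⁷)(414)²(5.180×10^-4)/(0.58) = 1.924×10^-4 H.
U = ½LI² = ½(1.924×10^-4)(0.757)² = 5.512×10^-5 J.

U ≈ 55.1 μJ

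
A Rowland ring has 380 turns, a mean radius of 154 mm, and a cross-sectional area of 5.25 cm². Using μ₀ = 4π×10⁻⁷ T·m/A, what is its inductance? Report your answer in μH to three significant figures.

L ≈ 98.5 μH

For a thin toroid, L = μ₀N²A/(2πR).
L = (4π×10⁻⁷)(380)²(5.250×10^-4) / (2π×0.154 m) = 9.845×10^-5 H.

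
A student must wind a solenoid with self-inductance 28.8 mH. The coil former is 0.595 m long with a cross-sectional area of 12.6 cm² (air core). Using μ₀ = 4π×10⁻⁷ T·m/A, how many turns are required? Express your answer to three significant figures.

N ≈ 3290 turns

A = 12.6 cm² = 1.260×10^-3 m².
From L = μ₀N²A/ℓ, N = √(Lℓ / (μ₀A)).
N = √[(2.880×10^-2)(0.595) / ((4π×10⁻⁷)×1.260×10^-3)] = √(1.082×10^7) ≈ 3289.8.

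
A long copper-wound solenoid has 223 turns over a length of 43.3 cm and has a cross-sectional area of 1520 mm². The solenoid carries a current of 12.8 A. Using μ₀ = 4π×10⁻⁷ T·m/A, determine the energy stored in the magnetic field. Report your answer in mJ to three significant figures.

U ≈ 18.0 mJ

A = 1520 mm² = 1.520×10^-3 m².
L = μ₀N²A/ℓ = (4π×10⁻⁷)(223)²(1.520×10^-3)/(0.433) = 2.194×10^-4 H.
U = ½LI² = ½(2.194×10^-4)(12.8)² = 1.797×10^-2 J.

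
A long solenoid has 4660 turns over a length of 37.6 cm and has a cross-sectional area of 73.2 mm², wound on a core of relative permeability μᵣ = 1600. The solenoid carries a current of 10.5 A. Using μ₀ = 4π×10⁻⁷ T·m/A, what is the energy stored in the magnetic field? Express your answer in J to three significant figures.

A = 73.2 mm² = 7.320×10^-5 m².
L = μ₀μᵣN²A/ℓ = (4π×10⁻⁷)(1600)(4660)²(7.320×10^-5)/(0.376) = 8.5 H.
U = ½LI² = ½(8.5)(10.5)² = 468.6 J.

U ≈ 469 J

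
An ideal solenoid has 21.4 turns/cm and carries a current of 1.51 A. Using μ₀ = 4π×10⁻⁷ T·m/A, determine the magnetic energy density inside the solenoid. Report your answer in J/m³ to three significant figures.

B = μ₀nI = (4π×10⁻⁷)(2.140×10^3)(1.51) = 4.061×10^-3 T.
u = B²/(2μ₀) = (4.061×10^-3)²/(2×4π×10⁻⁷) = 6.561 J/m³.

u ≈ 6.56 J/m³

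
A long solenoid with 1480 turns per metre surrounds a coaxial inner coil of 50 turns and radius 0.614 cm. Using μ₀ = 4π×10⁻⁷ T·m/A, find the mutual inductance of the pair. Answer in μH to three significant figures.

The outer solenoid produces a uniform field B₁ = μ₀n₁I₁ across the inner coil,
so the flux linkage is N₂Φ = N₂B₁A₂ = μ₀n₁N₂A₂·I₁, giving M = μ₀n₁N₂A₂.
A₂ = πr² = π(6.140×10^-3 m)² = 1.184×10^-4 m².
M = (4π×10⁻⁷)(1480)(50)(1.184×10^-4) = 1.101×10^-5 H.

M ≈ 11.0 μH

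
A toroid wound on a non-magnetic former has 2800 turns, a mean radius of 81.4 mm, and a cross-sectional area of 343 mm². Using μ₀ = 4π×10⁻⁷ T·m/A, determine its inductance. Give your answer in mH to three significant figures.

For a thin toroid, L = μ₀N²A/(2πR).
L = (4π×10⁻⁷)(2800)²(3.430×10^-4) / (2π×8.140×10^-2 m) = 6.607×10^-3 H.

L ≈ 6.61 mH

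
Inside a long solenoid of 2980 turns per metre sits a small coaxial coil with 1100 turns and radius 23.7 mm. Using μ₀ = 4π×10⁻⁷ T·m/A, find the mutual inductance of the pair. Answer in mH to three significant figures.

The outer solenoid produces a uniform field B₁ = μ₀n₁I₁ across the inner coil,
so the flux linkage is N₂Φ = N₂B₁A₂ = μ₀n₁N₂A₂·I₁, giving M = μ₀n₁N₂A₂.
A₂ = πr² = π(2.370×10^-2 m)² = 1.7646×10^-3 m².
M = (4π×10⁻⁷)(2980)(1100)(1.7646×10^-3) = 7.269×10^-3 H.

M ≈ 7.27 mH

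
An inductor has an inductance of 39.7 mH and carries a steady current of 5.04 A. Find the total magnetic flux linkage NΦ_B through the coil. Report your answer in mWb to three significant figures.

NΦ_B ≈ 200 mWb

From L = NΦ_B/I, the flux linkage is NΦ_B = LI.
NΦ_B = (3.970×10^-2 H)(5.04 A) = 0.2001 Wb.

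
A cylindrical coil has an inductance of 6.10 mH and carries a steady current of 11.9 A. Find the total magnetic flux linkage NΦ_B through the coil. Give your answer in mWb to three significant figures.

From L = NΦ_B/I, the flux linkage is NΦ_B = LI.
NΦ_B = (6.100×10^-3 H)(11.9 A) = 7.259×10^-2 Wb.

NΦ_B ≈ 72.6 mWb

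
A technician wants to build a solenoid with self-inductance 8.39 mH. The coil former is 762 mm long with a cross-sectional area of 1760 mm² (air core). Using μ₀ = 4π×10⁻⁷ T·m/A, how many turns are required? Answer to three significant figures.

A = 1760 mm² = 1.760×10^-3 m².
From L = μ₀N²A/ℓ, N = √(Lℓ / (μ₀A)).
N = √[(8.390×10^-3)(0.762) / ((4π×10⁻⁷)×1.760×10^-3)] = √(2.891×10^6) ≈ 1700.2.

N ≈ 1700 turns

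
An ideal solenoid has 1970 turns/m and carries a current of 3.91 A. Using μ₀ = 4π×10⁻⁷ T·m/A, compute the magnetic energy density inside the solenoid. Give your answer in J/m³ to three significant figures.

u ≈ 37.3 J/m³

B = μ₀nI = (4π×10⁻⁷)(1.970×10^3)(3.91) = 9.679×10^-3 T.
u = B²/(2μ₀) = (9.679×10^-3)²/(2×4π×10⁻⁷) = 37.28 J/m³.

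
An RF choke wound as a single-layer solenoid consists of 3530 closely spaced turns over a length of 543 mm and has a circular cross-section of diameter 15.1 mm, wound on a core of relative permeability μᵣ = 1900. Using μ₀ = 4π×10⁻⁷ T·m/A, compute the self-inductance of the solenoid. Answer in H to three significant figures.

A = π(d/2)² = π(7.550×10^-3 m)² = 1.791×10^-4 m².
For a long solenoid, L = μ₀μᵣN²A/ℓ.
L = (4π×10⁻⁷)(1900)(3530)²(1.791×10^-4)/(0.543 m) = 9.812 H.

L ≈ 9.81 H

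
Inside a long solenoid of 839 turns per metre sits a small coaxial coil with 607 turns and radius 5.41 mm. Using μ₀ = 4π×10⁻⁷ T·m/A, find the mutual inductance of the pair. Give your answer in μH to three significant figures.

M ≈ 58.8 μH

The outer solenoid produces a uniform field B₁ = μ₀n₁I₁ across the inner coil,
so the flux linkage is N₂Φ = N₂B₁A₂ = μ₀n₁N₂A₂·I₁, giving M = μ₀n₁N₂A₂.
A₂ = πr² = π(5.410×10^-3 m)² = 9.1948×10^-5 m².
M = (4π×10⁻⁷)(839)(607)(9.1948×10^-5) = 5.884×10^-5 H.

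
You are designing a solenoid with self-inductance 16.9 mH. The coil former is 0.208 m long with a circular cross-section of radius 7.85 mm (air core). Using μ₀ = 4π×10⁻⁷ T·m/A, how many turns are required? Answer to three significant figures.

N ≈ 3800 turns

A = πr² = π(7.850×10^-3 m)² = 1.936×10^-4 m².
From L = μ₀N²A/ℓ, N = √(Lℓ / (μ₀A)).
N = √[(1.690×10^-2)(0.208) / ((4π×10⁻⁷)×1.936×10^-4)] = √(1.4449×10^7) ≈ 3801.2.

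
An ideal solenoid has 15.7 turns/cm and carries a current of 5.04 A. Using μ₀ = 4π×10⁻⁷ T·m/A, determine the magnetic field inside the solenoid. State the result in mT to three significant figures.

B ≈ 9.94 mT

Inside a long solenoid, B = μ₀nI.
B = (4π×10⁻⁷)(1.570×10^3 m⁻¹)(5.04 A) = 9.944×10^-3 T.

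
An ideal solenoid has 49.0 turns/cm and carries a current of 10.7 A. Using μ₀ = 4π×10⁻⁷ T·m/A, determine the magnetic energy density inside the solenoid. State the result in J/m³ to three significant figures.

u ≈ 1730 J/m³

B = μ₀nI = (4π×10⁻⁷)(4.900×10^3)(10.7) = 6.589×10^-2 T.
u = B²/(2μ₀) = (6.589×10^-2)²/(2×4π×10⁻⁷) = 1.727×10^3 J/m³.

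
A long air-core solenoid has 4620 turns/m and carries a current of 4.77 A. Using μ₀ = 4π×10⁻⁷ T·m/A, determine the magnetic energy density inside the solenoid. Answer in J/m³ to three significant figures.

u ≈ 305 J/m³

B = μ₀nI = (4π×10⁻⁷)(4.620×10^3)(4.77) = 2.769×10^-2 T.
u = B²/(2μ₀) = (2.769×10^-2)²/(2×4π×10⁻⁷) = 305.1 J/m³.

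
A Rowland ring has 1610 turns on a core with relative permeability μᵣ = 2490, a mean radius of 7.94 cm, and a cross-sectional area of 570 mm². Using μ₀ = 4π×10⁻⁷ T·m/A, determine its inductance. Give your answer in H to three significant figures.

For a thin toroid, L = μ₀μᵣN²A/(2πR).
L = (4π×10⁻⁷)(2490)(1610)²(5.700×10^-4) / (2π×7.940×10^-2 m) = 9.267 H.

L ≈ 9.27 H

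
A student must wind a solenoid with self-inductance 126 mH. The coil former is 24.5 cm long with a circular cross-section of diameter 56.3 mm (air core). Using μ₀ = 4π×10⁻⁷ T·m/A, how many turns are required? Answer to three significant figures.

A = π(d/2)² = π(2.815×10^-2 m)² = 2.489×10^-3 m².
From L = μ₀N²A/ℓ, N = √(Lℓ / (μ₀A)).
N = √[(0.126)(0.245) / ((4π×10⁻⁷)×2.489×10^-3)] = √(9.868×10^6) ≈ 3141.3.

N ≈ 3140 turns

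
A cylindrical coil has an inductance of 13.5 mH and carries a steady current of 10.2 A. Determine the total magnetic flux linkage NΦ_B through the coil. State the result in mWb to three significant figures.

From L = NΦ_B/I, the flux linkage is NΦ_B = LI.
NΦ_B = (1.350×10^-2 H)(10.2 A) = 0.1377 Wb.

NΦ_B ≈ 138 mWb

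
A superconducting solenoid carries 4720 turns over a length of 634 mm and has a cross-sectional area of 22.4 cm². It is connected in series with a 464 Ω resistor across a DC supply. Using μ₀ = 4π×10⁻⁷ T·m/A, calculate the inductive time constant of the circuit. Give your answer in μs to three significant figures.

τ ≈ 213 μs

A = 22.4 cm² = 2.240×10^-3 m².
L = μ₀N²A/ℓ = (4π×10⁻⁷)(4720)²(2.240×10^-3)/(0.634) = 9.891×10^-2 H.
τ = L/R = (9.891×10^-2)/(464) = 2.132×10^-4 s.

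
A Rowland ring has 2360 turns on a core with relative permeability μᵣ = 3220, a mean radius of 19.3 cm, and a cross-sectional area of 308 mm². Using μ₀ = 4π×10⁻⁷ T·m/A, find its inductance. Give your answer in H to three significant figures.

L ≈ 5.72 H

For a thin toroid, L = μ₀μᵣN²A/(2πR).
L = (4π×10⁻⁷)(3220)(2360)²(3.080×10^-4) / (2π×0.193 m) = 5.724 H.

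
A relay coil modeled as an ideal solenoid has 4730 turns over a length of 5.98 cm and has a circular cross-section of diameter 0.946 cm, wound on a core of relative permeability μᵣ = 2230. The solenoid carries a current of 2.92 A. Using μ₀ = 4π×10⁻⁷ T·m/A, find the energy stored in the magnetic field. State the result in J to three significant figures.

A = π(d/2)² = π(4.730×10^-3 m)² = 7.029×10^-5 m².
L = μ₀μᵣN²A/ℓ = (4π×10⁻⁷)(2230)(4730)²(7.029×10^-5)/(5.980×10^-2) = 73.69 H.
U = ½LI² = ½(73.69)(2.92)² = 314.2 J.

U ≈ 314 J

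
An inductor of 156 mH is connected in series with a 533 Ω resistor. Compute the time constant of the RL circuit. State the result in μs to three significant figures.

τ = L/R = (0.156 H)/(533 Ω) = 2.927×10^-4 s.

τ ≈ 293 μs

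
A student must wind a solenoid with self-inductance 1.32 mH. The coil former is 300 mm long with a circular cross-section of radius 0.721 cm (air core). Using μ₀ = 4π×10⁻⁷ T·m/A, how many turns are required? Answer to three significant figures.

N ≈ 1390 turns

A = πr² = π(7.210×10^-3 m)² = 1.633×10^-4 m².
From L = μ₀N²A/ℓ, N = √(Lℓ / (μ₀A)).
N = √[(1.320×10^-3)(0.3) / ((4π×10⁻⁷)×1.633×10^-4)] = √(1.930×10^6) ≈ 1389.1.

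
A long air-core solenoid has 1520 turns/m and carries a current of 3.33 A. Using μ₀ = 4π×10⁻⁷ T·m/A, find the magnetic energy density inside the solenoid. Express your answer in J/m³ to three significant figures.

B = μ₀nI = (4π×10⁻⁷)(1.520×10^3)(3.33) = 6.361×10^-3 T.
u = B²/(2μ₀) = (6.361×10^-3)²/(2×4π×10⁻⁷) = 16.1 J/m³.

u ≈ 16.1 J/m³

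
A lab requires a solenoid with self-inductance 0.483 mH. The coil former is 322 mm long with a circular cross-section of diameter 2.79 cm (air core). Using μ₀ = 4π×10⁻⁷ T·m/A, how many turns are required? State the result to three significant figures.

N ≈ 450 turns

A = π(d/2)² = π(1.395×10^-2 m)² = 6.114×10^-4 m².
From L = μ₀N²A/ℓ, N = √(Lℓ / (μ₀A)).
N = √[(4.830×10^-4)(0.322) / ((4π×10⁻⁷)×6.114×10^-4)] = √(2.024×10^5) ≈ 449.9.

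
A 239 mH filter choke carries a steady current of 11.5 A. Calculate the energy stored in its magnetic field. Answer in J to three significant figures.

Stored magnetic energy: U = ½LI².
U = ½(0.239 H)(11.5 A)² = 15.8 J.

U ≈ 15.8 J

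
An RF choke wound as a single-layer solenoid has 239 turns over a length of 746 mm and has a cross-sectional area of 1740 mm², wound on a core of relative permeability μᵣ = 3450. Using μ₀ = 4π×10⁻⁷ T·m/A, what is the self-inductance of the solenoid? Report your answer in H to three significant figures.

A = 1740 mm² = 1.740×10^-3 m².
For a long solenoid, L = μ₀μᵣN²A/ℓ.
L = (4π×10⁻⁷)(3450)(239)²(1.740×10^-3)/(0.746 m) = 0.5776 H.

L ≈ 0.578 H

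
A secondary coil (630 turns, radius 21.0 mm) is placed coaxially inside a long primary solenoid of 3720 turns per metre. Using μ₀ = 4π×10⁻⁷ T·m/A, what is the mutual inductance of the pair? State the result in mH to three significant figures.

M ≈ 4.08 mH

The outer solenoid produces a uniform field B₁ = μ₀n₁I₁ across the inner coil,
so the flux linkage is N₂Φ = N₂B₁A₂ = μ₀n₁N₂A₂·I₁, giving M = μ₀n₁N₂A₂.
A₂ = πr² = π(2.100×10^-2 m)² = 1.385×10^-3 m².
M = (4π×10⁻⁷)(3720)(630)(1.385×10^-3) = 4.080×10^-3 H.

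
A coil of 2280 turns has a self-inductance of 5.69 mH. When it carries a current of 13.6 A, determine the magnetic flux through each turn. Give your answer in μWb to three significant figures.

Φ_B ≈ 33.9 μWb

From L = NΦ_B/I, the flux per turn is Φ_B = LI/N.
Φ_B = (5.690×10^-3 H)(13.6 A)/2280 = 3.394×10^-5 Wb.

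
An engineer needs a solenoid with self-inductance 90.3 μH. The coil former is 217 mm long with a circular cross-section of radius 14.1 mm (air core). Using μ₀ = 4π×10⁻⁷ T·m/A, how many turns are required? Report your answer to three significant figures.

N ≈ 158 turns

A = πr² = π(1.410×10^-2 m)² = 6.246×10^-4 m².
From L = μ₀N²A/ℓ, N = √(Lℓ / (μ₀A)).
N = √[(9.030×10^-5)(0.217) / ((4π×10⁻⁷)×6.246×10^-4)] = √(2.497×10^4) ≈ 158.0.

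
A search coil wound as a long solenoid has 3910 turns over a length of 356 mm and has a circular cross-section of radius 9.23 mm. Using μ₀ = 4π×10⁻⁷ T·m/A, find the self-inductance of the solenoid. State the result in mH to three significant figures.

L ≈ 14.4 mH

A = πr² = π(9.230×10^-3 m)² = 2.676×10^-4 m².
For a long solenoid, L = μ₀N²A/ℓ.
L = (4π×10⁻⁷)(3910)²(2.676×10^-4)/(0.356 m) = 1.444×10^-2 H.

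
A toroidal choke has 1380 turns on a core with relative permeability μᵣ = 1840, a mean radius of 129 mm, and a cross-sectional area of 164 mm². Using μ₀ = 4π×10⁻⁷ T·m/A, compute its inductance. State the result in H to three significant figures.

For a thin toroid, L = μ₀μᵣN²A/(2πR).
L = (4π×10⁻⁷)(1840)(1380)²(1.640×10^-4) / (2π×0.129 m) = 0.891 H.

L ≈ 0.891 H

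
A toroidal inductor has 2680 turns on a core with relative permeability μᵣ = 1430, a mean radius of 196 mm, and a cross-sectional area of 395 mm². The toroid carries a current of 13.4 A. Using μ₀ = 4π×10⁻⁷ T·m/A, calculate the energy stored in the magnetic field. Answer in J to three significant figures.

U ≈ 372 J

L = μ₀μᵣN²A/(2πR) = (4π×10⁻⁷)(1430)(2680)²(3.950×10^-4)/(2π×0.196) = 4.14 H.
U = ½LI² = ½(4.14)(13.4)² = 371.7 J.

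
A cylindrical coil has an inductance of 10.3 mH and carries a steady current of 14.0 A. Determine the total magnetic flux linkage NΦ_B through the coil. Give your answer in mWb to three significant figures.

NΦ_B ≈ 144 mWb

From L = NΦ_B/I, the flux linkage is NΦ_B = LI.
NΦ_B = (1.030×10^-2 H)(14.0 A) = 0.1442 Wb.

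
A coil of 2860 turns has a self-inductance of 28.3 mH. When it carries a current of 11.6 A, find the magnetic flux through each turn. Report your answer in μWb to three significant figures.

From L = NΦ_B/I, the flux per turn is Φ_B = LI/N.
Φ_B = (2.830×10^-2 H)(11.6 A)/2860 = 1.148×10^-4 Wb.

Φ_B ≈ 115 μWb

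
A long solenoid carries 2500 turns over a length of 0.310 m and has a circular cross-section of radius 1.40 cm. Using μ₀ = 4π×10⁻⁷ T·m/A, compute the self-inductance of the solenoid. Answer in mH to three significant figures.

A = πr² = π(1.400×10^-2 m)² = 6.158×10^-4 m².
For a long solenoid, L = μ₀N²A/ℓ.
L = (4π×10⁻⁷)(2500)²(6.158×10^-4)/(0.31 m) = 1.560×10^-2 H.

L ≈ 15.6 mH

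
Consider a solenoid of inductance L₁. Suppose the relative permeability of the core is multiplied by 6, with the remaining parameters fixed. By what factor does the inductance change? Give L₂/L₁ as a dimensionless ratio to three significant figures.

L₂/L₁ = 6.00

For a solenoid, L ∝ μᵣN²A/ℓ.
L₂/L₁ = (6) = 6.00.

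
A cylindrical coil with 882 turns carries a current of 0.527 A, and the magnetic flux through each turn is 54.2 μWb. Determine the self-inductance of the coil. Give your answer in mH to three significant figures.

Self-inductance is defined by L = NΦ_B/I (flux linkage over current).
L = (882)(5.420×10^-5 Wb)/(0.527 A) = 9.071×10^-2 H.

L ≈ 90.7 mH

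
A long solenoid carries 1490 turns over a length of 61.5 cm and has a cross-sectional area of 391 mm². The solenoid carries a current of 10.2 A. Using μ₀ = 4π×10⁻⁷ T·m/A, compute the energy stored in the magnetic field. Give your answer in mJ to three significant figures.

A = 391 mm² = 3.910×10^-4 m².
L = μ₀N²A/ℓ = (4π×10⁻⁷)(1490)²(3.910×10^-4)/(0.615) = 1.774×10^-3 H.
U = ½LI² = ½(1.774×10^-3)(10.2)² = 9.227×10^-2 J.

U ≈ 92.3 mJ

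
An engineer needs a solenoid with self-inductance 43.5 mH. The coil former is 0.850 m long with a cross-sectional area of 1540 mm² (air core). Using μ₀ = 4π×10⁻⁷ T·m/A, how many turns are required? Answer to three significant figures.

N ≈ 4370 turns

A = 1540 mm² = 1.540×10^-3 m².
From L = μ₀N²A/ℓ, N = √(Lℓ / (μ₀A)).
N = √[(4.350×10^-2)(0.85) / ((4π×10⁻⁷)×1.540×10^-3)] = √(1.911×10^7) ≈ 4371.1.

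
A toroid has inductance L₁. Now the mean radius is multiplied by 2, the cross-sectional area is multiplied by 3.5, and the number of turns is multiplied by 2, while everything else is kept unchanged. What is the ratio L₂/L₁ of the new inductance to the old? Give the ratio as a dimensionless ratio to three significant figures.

L₂/L₁ = 7.00

For a toroid, L ∝ μᵣN²A/R.
L₂/L₁ = (2)^-1 × (3.5) × (2)^2 = 7.00.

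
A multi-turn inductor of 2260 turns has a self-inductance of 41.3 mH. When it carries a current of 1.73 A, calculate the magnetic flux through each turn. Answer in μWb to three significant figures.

From L = NΦ_B/I, the flux per turn is Φ_B = LI/N.
Φ_B = (4.130×10^-2 H)(1.73 A)/2260 = 3.161×10^-5 Wb.

Φ_B ≈ 31.6 μWb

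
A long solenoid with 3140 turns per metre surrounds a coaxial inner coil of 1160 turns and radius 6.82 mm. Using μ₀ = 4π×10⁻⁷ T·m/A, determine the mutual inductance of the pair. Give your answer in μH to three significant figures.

M ≈ 669 μH

The outer solenoid produces a uniform field B₁ = μ₀n₁I₁ across the inner coil,
so the flux linkage is N₂Φ = N₂B₁A₂ = μ₀n₁N₂A₂·I₁, giving M = μ₀n₁N₂A₂.
A₂ = πr² = π(6.820×10^-3 m)² = 1.461×10^-4 m².
M = (4π×10⁻⁷)(3140)(1160)(1.461×10^-4) = 6.688×10^-4 H.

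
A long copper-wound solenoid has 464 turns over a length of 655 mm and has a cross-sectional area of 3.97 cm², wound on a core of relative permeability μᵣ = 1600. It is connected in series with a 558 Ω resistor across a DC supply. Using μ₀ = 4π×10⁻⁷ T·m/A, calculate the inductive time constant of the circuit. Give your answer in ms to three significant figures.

A = 3.97 cm² = 3.970×10^-4 m².
L = μ₀μᵣN²A/ℓ = (4π×10⁻⁷)(1600)(464)²(3.970×10^-4)/(0.655) = 0.2624 H.
τ = L/R = (0.2624)/(558) = 4.702×10^-4 s.

τ ≈ 0.470 ms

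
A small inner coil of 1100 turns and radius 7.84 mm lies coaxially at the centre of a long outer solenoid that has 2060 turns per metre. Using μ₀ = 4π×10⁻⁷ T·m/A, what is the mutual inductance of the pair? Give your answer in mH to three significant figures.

The outer solenoid produces a uniform field B₁ = μ₀n₁I₁ across the inner coil,
so the flux linkage is N₂Φ = N₂B₁A₂ = μ₀n₁N₂A₂·I₁, giving M = μ₀n₁N₂A₂.
A₂ = πr² = π(7.840×10^-3 m)² = 1.931×10^-4 m².
M = (4π×10⁻⁷)(2060)(1100)(1.931×10^-4) = 5.499×10^-4 H.

M ≈ 0.550 mH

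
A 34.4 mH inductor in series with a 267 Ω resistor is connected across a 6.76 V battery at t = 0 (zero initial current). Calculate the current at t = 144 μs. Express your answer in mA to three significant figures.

I ≈ 17.0 mA

τ = L/R = 3.440×10^-2/267 = 1.288×10^-4 s; final current I_∞ = ε/R = 6.76/267 = 2.532×10^-2 A.
I(t) = I_∞(1 − e^(−t/τ)) with t/τ = 1.118.
I = (2.532×10^-2)(1 − e^(−1.118)) = 1.704×10^-2 A.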